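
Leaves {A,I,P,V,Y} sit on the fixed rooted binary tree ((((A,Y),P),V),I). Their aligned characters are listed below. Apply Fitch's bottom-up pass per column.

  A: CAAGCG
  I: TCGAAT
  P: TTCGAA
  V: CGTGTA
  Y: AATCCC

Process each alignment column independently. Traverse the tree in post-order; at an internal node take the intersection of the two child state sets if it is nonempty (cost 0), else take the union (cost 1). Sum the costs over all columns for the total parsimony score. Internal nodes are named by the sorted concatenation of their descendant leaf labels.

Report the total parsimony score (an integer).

AY@0: {C} ∪ {A} = {A,C} (union, +1)
APY@0: {A,C} ∪ {T} = {A,C,T} (union, +1)
APVY@0: {A,C,T} ∩ {C} = {C} (intersection, +0)
AIPVY@0: {C} ∪ {T} = {C,T} (union, +1)
AY@1: {A} ∩ {A} = {A} (intersection, +0)
APY@1: {A} ∪ {T} = {A,T} (union, +1)
APVY@1: {A,T} ∪ {G} = {A,G,T} (union, +1)
AIPVY@1: {A,G,T} ∪ {C} = {A,C,G,T} (union, +1)
AY@2: {A} ∪ {T} = {A,T} (union, +1)
APY@2: {A,T} ∪ {C} = {A,C,T} (union, +1)
APVY@2: {A,C,T} ∩ {T} = {T} (intersection, +0)
AIPVY@2: {T} ∪ {G} = {G,T} (union, +1)
AY@3: {G} ∪ {C} = {C,G} (union, +1)
APY@3: {C,G} ∩ {G} = {G} (intersection, +0)
APVY@3: {G} ∩ {G} = {G} (intersection, +0)
AIPVY@3: {G} ∪ {A} = {A,G} (union, +1)
AY@4: {C} ∩ {C} = {C} (intersection, +0)
APY@4: {C} ∪ {A} = {A,C} (union, +1)
APVY@4: {A,C} ∪ {T} = {A,C,T} (union, +1)
AIPVY@4: {A,C,T} ∩ {A} = {A} (intersection, +0)
AY@5: {G} ∪ {C} = {C,G} (union, +1)
APY@5: {C,G} ∪ {A} = {A,C,G} (union, +1)
APVY@5: {A,C,G} ∩ {A} = {A} (intersection, +0)
AIPVY@5: {A} ∪ {T} = {A,T} (union, +1)
per-site changes: [3, 3, 3, 2, 2, 3]; total = 16

16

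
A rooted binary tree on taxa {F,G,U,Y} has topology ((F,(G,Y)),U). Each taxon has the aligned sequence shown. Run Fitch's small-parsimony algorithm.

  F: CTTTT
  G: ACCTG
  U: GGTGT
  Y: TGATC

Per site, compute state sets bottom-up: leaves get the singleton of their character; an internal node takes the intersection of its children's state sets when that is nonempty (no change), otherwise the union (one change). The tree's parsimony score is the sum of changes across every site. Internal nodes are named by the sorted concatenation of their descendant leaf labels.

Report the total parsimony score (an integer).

10

GY@0: {A} ∪ {T} = {A,T} (union, +1)
FGY@0: {C} ∪ {A,T} = {A,C,T} (union, +1)
FGUY@0: {A,C,T} ∪ {G} = {A,C,G,T} (union, +1)
GY@1: {C} ∪ {G} = {C,G} (union, +1)
FGY@1: {T} ∪ {C,G} = {C,G,T} (union, +1)
FGUY@1: {C,G,T} ∩ {G} = {G} (intersection, +0)
GY@2: {C} ∪ {A} = {A,C} (union, +1)
FGY@2: {T} ∪ {A,C} = {A,C,T} (union, +1)
FGUY@2: {A,C,T} ∩ {T} = {T} (intersection, +0)
GY@3: {T} ∩ {T} = {T} (intersection, +0)
FGY@3: {T} ∩ {T} = {T} (intersection, +0)
FGUY@3: {T} ∪ {G} = {G,T} (union, +1)
GY@4: {G} ∪ {C} = {C,G} (union, +1)
FGY@4: {T} ∪ {C,G} = {C,G,T} (union, +1)
FGUY@4: {C,G,T} ∩ {T} = {T} (intersection, +0)
per-site changes: [3, 2, 2, 1, 2]; total = 10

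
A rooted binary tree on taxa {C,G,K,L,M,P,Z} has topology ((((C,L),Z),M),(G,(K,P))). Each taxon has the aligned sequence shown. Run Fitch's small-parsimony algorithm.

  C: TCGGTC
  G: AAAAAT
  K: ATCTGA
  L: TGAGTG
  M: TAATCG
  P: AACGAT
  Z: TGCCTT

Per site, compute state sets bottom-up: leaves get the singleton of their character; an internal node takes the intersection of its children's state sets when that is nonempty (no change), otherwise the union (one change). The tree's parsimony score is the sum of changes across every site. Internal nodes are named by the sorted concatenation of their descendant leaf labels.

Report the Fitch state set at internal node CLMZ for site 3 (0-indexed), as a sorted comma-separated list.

[col 0] CL: children C:{T}, L:{T} ∩→ {T}; cost 0
[col 0] CLZ: children CL:{T}, Z:{T} ∩→ {T}; cost 0
[col 0] CLMZ: children CLZ:{T}, M:{T} ∩→ {T}; cost 0
[col 0] KP: children K:{A}, P:{A} ∩→ {A}; cost 0
[col 0] GKP: children G:{A}, KP:{A} ∩→ {A}; cost 0
[col 0] CGKLMPZ: children CLMZ:{T}, GKP:{A} ∪→ {A,T}; cost 1
[col 1] CL: children C:{C}, L:{G} ∪→ {C,G}; cost 1
[col 1] CLZ: children CL:{C,G}, Z:{G} ∩→ {G}; cost 0
[col 1] CLMZ: children CLZ:{G}, M:{A} ∪→ {A,G}; cost 1
[col 1] KP: children K:{T}, P:{A} ∪→ {A,T}; cost 1
[col 1] GKP: children G:{A}, KP:{A,T} ∩→ {A}; cost 0
[col 1] CGKLMPZ: children CLMZ:{A,G}, GKP:{A} ∩→ {A}; cost 0
[col 2] CL: children C:{G}, L:{A} ∪→ {A,G}; cost 1
[col 2] CLZ: children CL:{A,G}, Z:{C} ∪→ {A,C,G}; cost 1
[col 2] CLMZ: children CLZ:{A,C,G}, M:{A} ∩→ {A}; cost 0
[col 2] KP: children K:{C}, P:{C} ∩→ {C}; cost 0
[col 2] GKP: children G:{A}, KP:{C} ∪→ {A,C}; cost 1
[col 2] CGKLMPZ: children CLMZ:{A}, GKP:{A,C} ∩→ {A}; cost 0
[col 3] CL: children C:{G}, L:{G} ∩→ {G}; cost 0
[col 3] CLZ: children CL:{G}, Z:{C} ∪→ {C,G}; cost 1
[col 3] CLMZ: children CLZ:{C,G}, M:{T} ∪→ {C,G,T}; cost 1
[col 3] KP: children K:{T}, P:{G} ∪→ {G,T}; cost 1
[col 3] GKP: children G:{A}, KP:{G,T} ∪→ {A,G,T}; cost 1
[col 3] CGKLMPZ: children CLMZ:{C,G,T}, GKP:{A,G,T} ∩→ {G,T}; cost 0
[col 4] CL: children C:{T}, L:{T} ∩→ {T}; cost 0
[col 4] CLZ: children CL:{T}, Z:{T} ∩→ {T}; cost 0
[col 4] CLMZ: children CLZ:{T}, M:{C} ∪→ {C,T}; cost 1
[col 4] KP: children K:{G}, P:{A} ∪→ {A,G}; cost 1
[col 4] GKP: children G:{A}, KP:{A,G} ∩→ {A}; cost 0
[col 4] CGKLMPZ: children CLMZ:{C,T}, GKP:{A} ∪→ {A,C,T}; cost 1
[col 5] CL: children C:{C}, L:{G} ∪→ {C,G}; cost 1
[col 5] CLZ: children CL:{C,G}, Z:{T} ∪→ {C,G,T}; cost 1
[col 5] CLMZ: children CLZ:{C,G,T}, M:{G} ∩→ {G}; cost 0
[col 5] KP: children K:{A}, P:{T} ∪→ {A,T}; cost 1
[col 5] GKP: children G:{T}, KP:{A,T} ∩→ {T}; cost 0
[col 5] CGKLMPZ: children CLMZ:{G}, GKP:{T} ∪→ {G,T}; cost 1
per-site changes: [1, 3, 3, 4, 3, 4]; total = 18

C,G,T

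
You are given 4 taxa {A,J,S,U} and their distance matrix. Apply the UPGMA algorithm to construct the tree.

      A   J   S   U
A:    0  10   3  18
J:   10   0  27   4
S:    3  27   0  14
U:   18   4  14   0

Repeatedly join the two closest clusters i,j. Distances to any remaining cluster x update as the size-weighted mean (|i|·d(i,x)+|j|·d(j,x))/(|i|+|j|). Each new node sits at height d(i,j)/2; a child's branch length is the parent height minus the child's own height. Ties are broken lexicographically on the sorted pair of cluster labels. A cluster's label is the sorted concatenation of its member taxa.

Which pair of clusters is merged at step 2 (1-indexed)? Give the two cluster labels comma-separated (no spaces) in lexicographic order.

iteration 1: select A,S (d=3); attach at lengths (3/2, 3/2); label the merged cluster AS
  updated: d(AS,J)=37/2, d(AS,U)=16
iteration 2: select J,U (d=4); attach at lengths (2, 2); label the merged cluster JU
  updated: d(AS,JU)=69/4
iteration 3: select AS,JU (d=69/4); attach at lengths (57/8, 53/8); label the merged cluster AJSU
final tree: ((A:3/2,S:3/2):57/8,(J:2,U:2):53/8)
total length: 83/4

J,U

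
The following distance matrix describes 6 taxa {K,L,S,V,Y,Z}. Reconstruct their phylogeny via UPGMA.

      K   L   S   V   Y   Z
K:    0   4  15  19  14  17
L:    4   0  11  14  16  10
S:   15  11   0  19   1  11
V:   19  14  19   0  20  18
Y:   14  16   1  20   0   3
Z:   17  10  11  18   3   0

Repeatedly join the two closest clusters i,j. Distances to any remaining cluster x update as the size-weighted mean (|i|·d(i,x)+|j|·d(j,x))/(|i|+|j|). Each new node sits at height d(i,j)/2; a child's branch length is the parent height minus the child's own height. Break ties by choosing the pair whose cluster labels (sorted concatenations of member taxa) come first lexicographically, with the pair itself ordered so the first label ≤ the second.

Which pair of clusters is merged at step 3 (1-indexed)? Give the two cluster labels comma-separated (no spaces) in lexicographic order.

1. join S+Y (d=1) ⇒ SY; edges |S|=1/2, |Y|=1/2
  updated: d(K,SY)=29/2, d(L,SY)=27/2, d(SY,V)=39/2, d(SY,Z)=7
2. join K+L (d=4) ⇒ KL; edges |K|=2, |L|=2
  updated: d(KL,SY)=14, d(KL,V)=33/2, d(KL,Z)=27/2
3. join SY+Z (d=7) ⇒ SYZ; edges |SY|=3, |Z|=7/2
  updated: d(KL,SYZ)=83/6, d(SYZ,V)=19
4. join KL+SYZ (d=83/6) ⇒ KLSYZ; edges |KL|=59/12, |SYZ|=41/12
  updated: d(KLSYZ,V)=18
5. join KLSYZ+V (d=18) ⇒ KLSVYZ; edges |KLSYZ|=25/12, |V|=9
final tree: (((K:2,L:2):59/12,((S:1/2,Y:1/2):3,Z:7/2):41/12):25/12,V:9)
total length: 371/12

SY,Z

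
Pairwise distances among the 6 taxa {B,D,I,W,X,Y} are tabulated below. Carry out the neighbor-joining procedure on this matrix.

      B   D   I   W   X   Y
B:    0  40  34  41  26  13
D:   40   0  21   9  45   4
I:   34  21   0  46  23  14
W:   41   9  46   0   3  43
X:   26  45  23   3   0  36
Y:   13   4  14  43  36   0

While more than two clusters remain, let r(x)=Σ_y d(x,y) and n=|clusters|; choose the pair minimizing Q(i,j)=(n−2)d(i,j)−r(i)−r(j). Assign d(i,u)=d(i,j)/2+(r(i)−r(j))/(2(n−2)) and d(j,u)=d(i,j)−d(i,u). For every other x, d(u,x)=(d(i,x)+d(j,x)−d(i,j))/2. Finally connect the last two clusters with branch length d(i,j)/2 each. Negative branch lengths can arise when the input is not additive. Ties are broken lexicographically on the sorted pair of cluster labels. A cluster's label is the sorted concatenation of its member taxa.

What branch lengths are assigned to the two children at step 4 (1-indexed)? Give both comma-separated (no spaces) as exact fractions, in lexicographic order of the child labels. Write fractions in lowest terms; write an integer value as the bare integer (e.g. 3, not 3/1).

73/16,89/16

step 1: merge (W,X) at d=3, Q=-263; branch lengths W→21/8, X→3/8; new cluster WX
  updated: d(B,WX)=32, d(D,WX)=51/2, d(I,WX)=33, d(WX,Y)=38
step 2: merge (B,WX) at d=32, Q=-303/2; branch lengths B→173/12, WX→211/12; new cluster BWX
  updated: d(BWX,D)=67/4, d(BWX,I)=35/2, d(BWX,Y)=19/2
step 3: merge (BWX,I) at d=35/2, Q=-245/4; branch lengths BWX→105/16, I→175/16; new cluster BIWX
  updated: d(BIWX,D)=81/8, d(BIWX,Y)=3
step 4: merge (BIWX,D) at d=81/8, Q=-137/8; branch lengths BIWX→73/16, D→89/16; new cluster BDIWX
  updated: d(BDIWX,Y)=-25/16
step 5: merge (BDIWX,Y) at d=-25/16; branch lengths BDIWX→-25/32, Y→-25/32; new cluster BDIWXY
final tree: ((((B:173/12,(W:21/8,X:3/8):211/12):105/16,I:175/16):73/16,D:89/16):-25/32,Y:-25/32)
total length: 977/16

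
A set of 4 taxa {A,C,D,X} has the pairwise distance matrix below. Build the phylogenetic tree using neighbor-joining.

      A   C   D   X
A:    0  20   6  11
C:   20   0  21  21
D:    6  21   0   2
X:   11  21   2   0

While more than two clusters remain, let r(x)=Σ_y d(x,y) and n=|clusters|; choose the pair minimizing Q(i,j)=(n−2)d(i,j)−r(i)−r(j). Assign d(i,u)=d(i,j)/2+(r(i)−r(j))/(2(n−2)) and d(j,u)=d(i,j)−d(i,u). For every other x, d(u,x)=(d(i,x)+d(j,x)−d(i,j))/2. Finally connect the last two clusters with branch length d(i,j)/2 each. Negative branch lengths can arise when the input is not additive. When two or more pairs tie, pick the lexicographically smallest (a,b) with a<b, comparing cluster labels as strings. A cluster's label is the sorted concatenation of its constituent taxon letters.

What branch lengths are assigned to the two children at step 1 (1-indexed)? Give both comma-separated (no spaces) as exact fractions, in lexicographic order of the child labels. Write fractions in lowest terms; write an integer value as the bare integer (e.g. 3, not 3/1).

15/4,65/4

step 1: merge (A,C) at d=20, Q=-59; branch lengths A→15/4, C→65/4; new cluster AC
  updated: d(AC,D)=7/2, d(AC,X)=6
step 2: merge (AC,D) at d=7/2, Q=-23/2; branch lengths AC→15/4, D→-1/4; new cluster ACD
  updated: d(ACD,X)=9/4
step 3: merge (ACD,X) at d=9/4; branch lengths ACD→9/8, X→9/8; new cluster ACDX
final tree: (((A:15/4,C:65/4):15/4,D:-1/4):9/8,X:9/8)
total length: 103/4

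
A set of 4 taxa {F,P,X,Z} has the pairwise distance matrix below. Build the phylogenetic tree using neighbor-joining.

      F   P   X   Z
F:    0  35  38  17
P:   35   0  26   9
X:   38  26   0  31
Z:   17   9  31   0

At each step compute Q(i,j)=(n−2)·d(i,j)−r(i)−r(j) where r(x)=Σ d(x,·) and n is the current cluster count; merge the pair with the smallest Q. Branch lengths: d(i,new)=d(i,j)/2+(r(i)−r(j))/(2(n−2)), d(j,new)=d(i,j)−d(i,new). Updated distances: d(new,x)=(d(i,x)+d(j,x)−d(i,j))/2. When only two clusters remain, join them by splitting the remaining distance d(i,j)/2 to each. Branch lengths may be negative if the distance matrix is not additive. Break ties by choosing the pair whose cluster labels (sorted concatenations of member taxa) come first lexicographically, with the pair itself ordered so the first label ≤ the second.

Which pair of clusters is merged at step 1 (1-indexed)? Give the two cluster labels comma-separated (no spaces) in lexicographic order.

F,Z

step 1: merge (F,Z) at d=17, Q=-113; branch lengths F→67/4, Z→1/4; new cluster FZ
  updated: d(FZ,P)=27/2, d(FZ,X)=26
step 2: merge (FZ,P) at d=27/2, Q=-131/2; branch lengths FZ→27/4, P→27/4; new cluster FPZ
  updated: d(FPZ,X)=77/4
step 3: merge (FPZ,X) at d=77/4; branch lengths FPZ→77/8, X→77/8; new cluster FPXZ
final tree: (((F:67/4,Z:1/4):27/4,P:27/4):77/8,X:77/8)
total length: 199/4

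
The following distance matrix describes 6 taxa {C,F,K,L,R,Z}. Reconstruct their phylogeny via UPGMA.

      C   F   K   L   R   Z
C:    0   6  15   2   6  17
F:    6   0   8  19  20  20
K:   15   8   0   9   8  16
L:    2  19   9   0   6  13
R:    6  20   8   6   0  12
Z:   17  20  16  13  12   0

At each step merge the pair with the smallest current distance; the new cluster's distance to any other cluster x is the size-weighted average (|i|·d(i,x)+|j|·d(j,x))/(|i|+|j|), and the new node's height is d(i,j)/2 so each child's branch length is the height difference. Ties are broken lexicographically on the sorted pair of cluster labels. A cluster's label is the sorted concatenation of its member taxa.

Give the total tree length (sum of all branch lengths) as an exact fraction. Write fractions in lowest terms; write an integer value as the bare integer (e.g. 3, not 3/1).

1801/60

step 1: merge (C,L) at d=2; branch lengths C→1, L→1; new cluster CL
  updated: d(CL,F)=25/2, d(CL,K)=12, d(CL,R)=6, d(CL,Z)=15
step 2: merge (CL,R) at d=6; branch lengths CL→2, R→3; new cluster CLR
  updated: d(CLR,F)=15, d(CLR,K)=32/3, d(CLR,Z)=14
step 3: merge (F,K) at d=8; branch lengths F→4, K→4; new cluster FK
  updated: d(CLR,FK)=77/6, d(FK,Z)=18
step 4: merge (CLR,FK) at d=77/6; branch lengths CLR→41/12, FK→29/12; new cluster CFKLR
  updated: d(CFKLR,Z)=78/5
step 5: merge (CFKLR,Z) at d=78/5; branch lengths CFKLR→83/60, Z→39/5; new cluster CFKLRZ
final tree: ((((C:1,L:1):2,R:3):41/12,(F:4,K:4):29/12):83/60,Z:39/5)
total length: 1801/60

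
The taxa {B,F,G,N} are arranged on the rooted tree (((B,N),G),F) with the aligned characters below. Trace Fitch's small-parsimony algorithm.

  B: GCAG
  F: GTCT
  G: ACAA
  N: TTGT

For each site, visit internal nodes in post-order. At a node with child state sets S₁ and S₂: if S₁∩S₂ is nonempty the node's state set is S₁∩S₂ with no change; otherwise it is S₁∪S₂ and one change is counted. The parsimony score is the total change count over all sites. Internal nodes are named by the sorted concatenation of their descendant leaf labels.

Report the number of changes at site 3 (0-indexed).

2

site 0, node BN: B={G} ∪ N={T} → {G,T} (+1)
site 0, node BGN: BN={G,T} ∪ G={A} → {A,G,T} (+1)
site 0, node BFGN: BGN={A,G,T} ∩ F={G} → {G} (+0)
site 1, node BN: B={C} ∪ N={T} → {C,T} (+1)
site 1, node BGN: BN={C,T} ∩ G={C} → {C} (+0)
site 1, node BFGN: BGN={C} ∪ F={T} → {C,T} (+1)
site 2, node BN: B={A} ∪ N={G} → {A,G} (+1)
site 2, node BGN: BN={A,G} ∩ G={A} → {A} (+0)
site 2, node BFGN: BGN={A} ∪ F={C} → {A,C} (+1)
site 3, node BN: B={G} ∪ N={T} → {G,T} (+1)
site 3, node BGN: BN={G,T} ∪ G={A} → {A,G,T} (+1)
site 3, node BFGN: BGN={A,G,T} ∩ F={T} → {T} (+0)
per-site changes: [2, 2, 2, 2]; total = 8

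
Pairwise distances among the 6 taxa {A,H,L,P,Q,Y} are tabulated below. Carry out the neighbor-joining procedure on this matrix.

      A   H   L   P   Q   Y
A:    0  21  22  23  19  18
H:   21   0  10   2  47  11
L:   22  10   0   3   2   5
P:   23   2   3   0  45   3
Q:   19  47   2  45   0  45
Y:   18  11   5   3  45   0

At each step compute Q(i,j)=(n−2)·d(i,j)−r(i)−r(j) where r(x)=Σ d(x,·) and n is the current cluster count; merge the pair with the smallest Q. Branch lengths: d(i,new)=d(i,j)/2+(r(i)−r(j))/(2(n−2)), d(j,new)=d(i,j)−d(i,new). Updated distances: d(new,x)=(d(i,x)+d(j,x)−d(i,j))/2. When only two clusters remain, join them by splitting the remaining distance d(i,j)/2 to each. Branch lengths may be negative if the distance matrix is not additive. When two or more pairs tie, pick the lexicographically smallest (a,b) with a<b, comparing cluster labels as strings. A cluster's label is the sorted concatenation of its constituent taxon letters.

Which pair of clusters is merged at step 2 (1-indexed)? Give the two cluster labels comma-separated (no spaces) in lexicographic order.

A,LQ

step 1: merge (L,Q) at d=2, Q=-192; branch lengths L→-27/2, Q→31/2; new cluster LQ
  updated: d(A,LQ)=39/2, d(H,LQ)=55/2, d(LQ,P)=23, d(LQ,Y)=24
step 2: merge (A,LQ) at d=39/2, Q=-117; branch lengths A→23/3, LQ→71/6; new cluster ALQ
  updated: d(ALQ,H)=29/2, d(ALQ,P)=53/4, d(ALQ,Y)=45/4
step 3: merge (ALQ,Y) at d=45/4, Q=-167/4; branch lengths ALQ→145/16, Y→35/16; new cluster ALQY
  updated: d(ALQY,H)=57/8, d(ALQY,P)=5/2
step 4: merge (ALQY,H) at d=57/8, Q=-93/8; branch lengths ALQY→61/16, H→53/16; new cluster AHLQY
  updated: d(AHLQY,P)=-21/16
step 5: merge (AHLQY,P) at d=-21/16; branch lengths AHLQY→-21/32, P→-21/32; new cluster AHLPQY
final tree: ((((A:23/3,(L:-27/2,Q:31/2):71/6):145/16,Y:35/16):61/16,H:53/16):-21/32,P:-21/32)
total length: 617/16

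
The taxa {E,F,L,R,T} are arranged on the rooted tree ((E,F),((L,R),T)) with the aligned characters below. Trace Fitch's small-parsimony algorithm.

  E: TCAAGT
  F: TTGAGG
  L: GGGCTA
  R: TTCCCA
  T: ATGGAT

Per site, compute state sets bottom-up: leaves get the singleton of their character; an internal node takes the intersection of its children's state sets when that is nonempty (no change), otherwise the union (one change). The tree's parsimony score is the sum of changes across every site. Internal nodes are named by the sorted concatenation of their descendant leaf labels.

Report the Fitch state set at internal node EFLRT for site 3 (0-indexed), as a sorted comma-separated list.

A,C,G

EF@0: {T} ∩ {T} = {T} (intersection, +0)
LR@0: {G} ∪ {T} = {G,T} (union, +1)
LRT@0: {G,T} ∪ {A} = {A,G,T} (union, +1)
EFLRT@0: {T} ∩ {A,G,T} = {T} (intersection, +0)
EF@1: {C} ∪ {T} = {C,T} (union, +1)
LR@1: {G} ∪ {T} = {G,T} (union, +1)
LRT@1: {G,T} ∩ {T} = {T} (intersection, +0)
EFLRT@1: {C,T} ∩ {T} = {T} (intersection, +0)
EF@2: {A} ∪ {G} = {A,G} (union, +1)
LR@2: {G} ∪ {C} = {C,G} (union, +1)
LRT@2: {C,G} ∩ {G} = {G} (intersection, +0)
EFLRT@2: {A,G} ∩ {G} = {G} (intersection, +0)
EF@3: {A} ∩ {A} = {A} (intersection, +0)
LR@3: {C} ∩ {C} = {C} (intersection, +0)
LRT@3: {C} ∪ {G} = {C,G} (union, +1)
EFLRT@3: {A} ∪ {C,G} = {A,C,G} (union, +1)
EF@4: {G} ∩ {G} = {G} (intersection, +0)
LR@4: {T} ∪ {C} = {C,T} (union, +1)
LRT@4: {C,T} ∪ {A} = {A,C,T} (union, +1)
EFLRT@4: {G} ∪ {A,C,T} = {A,C,G,T} (union, +1)
EF@5: {T} ∪ {G} = {G,T} (union, +1)
LR@5: {A} ∩ {A} = {A} (intersection, +0)
LRT@5: {A} ∪ {T} = {A,T} (union, +1)
EFLRT@5: {G,T} ∩ {A,T} = {T} (intersection, +0)
per-site changes: [2, 2, 2, 2, 3, 2]; total = 13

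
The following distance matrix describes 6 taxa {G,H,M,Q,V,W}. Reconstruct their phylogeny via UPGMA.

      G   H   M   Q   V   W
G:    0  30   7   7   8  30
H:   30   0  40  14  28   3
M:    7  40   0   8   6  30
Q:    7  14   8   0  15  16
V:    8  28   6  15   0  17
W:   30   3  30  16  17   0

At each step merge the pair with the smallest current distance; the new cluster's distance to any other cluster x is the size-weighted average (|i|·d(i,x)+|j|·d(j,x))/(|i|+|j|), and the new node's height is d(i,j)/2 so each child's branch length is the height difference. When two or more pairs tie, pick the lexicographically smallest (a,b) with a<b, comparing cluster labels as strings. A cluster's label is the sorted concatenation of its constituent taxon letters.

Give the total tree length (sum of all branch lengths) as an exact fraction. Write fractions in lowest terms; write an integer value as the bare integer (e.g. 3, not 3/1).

iteration 1: select H,W (d=3); attach at lengths (3/2, 3/2); label the merged cluster HW
  updated: d(G,HW)=30, d(HW,M)=35, d(HW,Q)=15, d(HW,V)=45/2
iteration 2: select M,V (d=6); attach at lengths (3, 3); label the merged cluster MV
  updated: d(G,MV)=15/2, d(HW,MV)=115/4, d(MV,Q)=23/2
iteration 3: select G,Q (d=7); attach at lengths (7/2, 7/2); label the merged cluster GQ
  updated: d(GQ,HW)=45/2, d(GQ,MV)=19/2
iteration 4: select GQ,MV (d=19/2); attach at lengths (5/4, 7/4); label the merged cluster GMQV
  updated: d(GMQV,HW)=205/8
iteration 5: select GMQV,HW (d=205/8); attach at lengths (129/16, 181/16); label the merged cluster GHMQVW
final tree: (((G:7/2,Q:7/2):5/4,(M:3,V:3):7/4):129/16,(H:3/2,W:3/2):181/16)
total length: 307/8

307/8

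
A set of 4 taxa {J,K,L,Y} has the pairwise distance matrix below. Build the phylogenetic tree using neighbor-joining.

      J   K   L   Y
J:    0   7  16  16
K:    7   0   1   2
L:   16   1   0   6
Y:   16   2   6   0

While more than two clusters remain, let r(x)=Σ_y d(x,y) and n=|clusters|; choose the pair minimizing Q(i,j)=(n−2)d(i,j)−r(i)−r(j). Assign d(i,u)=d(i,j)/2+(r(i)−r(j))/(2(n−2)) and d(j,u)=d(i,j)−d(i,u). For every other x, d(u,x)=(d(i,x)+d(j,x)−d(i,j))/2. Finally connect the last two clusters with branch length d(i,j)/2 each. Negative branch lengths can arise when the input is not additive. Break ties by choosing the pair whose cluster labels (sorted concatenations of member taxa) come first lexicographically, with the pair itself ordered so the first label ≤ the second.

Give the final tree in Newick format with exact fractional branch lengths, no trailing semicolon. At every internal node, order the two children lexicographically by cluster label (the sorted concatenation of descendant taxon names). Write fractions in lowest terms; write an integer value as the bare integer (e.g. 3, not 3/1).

(((J:43/4,K:-15/4):9/4,L:11/4):13/8,Y:13/8)

step 1: merge (J,K) at d=7, Q=-35; branch lengths J→43/4, K→-15/4; new cluster JK
  updated: d(JK,L)=5, d(JK,Y)=11/2
step 2: merge (JK,L) at d=5, Q=-33/2; branch lengths JK→9/4, L→11/4; new cluster JKL
  updated: d(JKL,Y)=13/4
step 3: merge (JKL,Y) at d=13/4; branch lengths JKL→13/8, Y→13/8; new cluster JKLY
final tree: (((J:43/4,K:-15/4):9/4,L:11/4):13/8,Y:13/8)
total length: 61/4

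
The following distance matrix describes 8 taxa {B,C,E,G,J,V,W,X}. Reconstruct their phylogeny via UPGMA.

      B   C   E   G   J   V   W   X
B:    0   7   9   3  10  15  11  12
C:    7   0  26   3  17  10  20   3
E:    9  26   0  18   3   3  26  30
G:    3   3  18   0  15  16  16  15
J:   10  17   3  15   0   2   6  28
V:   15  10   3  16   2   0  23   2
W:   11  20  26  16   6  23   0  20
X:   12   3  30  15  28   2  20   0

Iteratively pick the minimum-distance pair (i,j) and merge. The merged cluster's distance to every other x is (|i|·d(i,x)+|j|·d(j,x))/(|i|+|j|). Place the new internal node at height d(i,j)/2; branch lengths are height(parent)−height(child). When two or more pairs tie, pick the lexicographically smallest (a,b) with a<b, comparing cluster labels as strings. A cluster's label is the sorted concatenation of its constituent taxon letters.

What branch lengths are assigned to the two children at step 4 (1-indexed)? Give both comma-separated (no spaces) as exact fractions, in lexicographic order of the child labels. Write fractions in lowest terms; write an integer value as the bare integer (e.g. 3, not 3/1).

3/2,1/2

1. join J+V (d=2) ⇒ JV; edges |J|=1, |V|=1
  updated: d(B,JV)=25/2, d(C,JV)=27/2, d(E,JV)=3, d(G,JV)=31/2, d(JV,W)=29/2, d(JV,X)=15
2. join B+G (d=3) ⇒ BG; edges |B|=3/2, |G|=3/2
  updated: d(BG,C)=5, d(BG,E)=27/2, d(BG,JV)=14, d(BG,W)=27/2, d(BG,X)=27/2
3. join C+X (d=3) ⇒ CX; edges |C|=3/2, |X|=3/2
  updated: d(BG,CX)=37/4, d(CX,E)=28, d(CX,JV)=57/4, d(CX,W)=20
4. join E+JV (d=3) ⇒ EJV; edges |E|=3/2, |JV|=1/2
  updated: d(BG,EJV)=83/6, d(CX,EJV)=113/6, d(EJV,W)=55/3
5. join BG+CX (d=37/4) ⇒ BCGX; edges |BG|=25/8, |CX|=25/8
  updated: d(BCGX,EJV)=49/3, d(BCGX,W)=67/4
6. join BCGX+EJV (d=49/3) ⇒ BCEGJVX; edges |BCGX|=85/24, |EJV|=20/3
  updated: d(BCEGJVX,W)=122/7
7. join BCEGJVX+W (d=122/7) ⇒ BCEGJVWX; edges |BCEGJVX|=23/42, |W|=61/7
final tree: ((((B:3/2,G:3/2):25/8,(C:3/2,X:3/2):25/8):85/24,(E:3/2,(J:1,V:1):1/2):20/3):23/42,W:61/7)
total length: 6001/168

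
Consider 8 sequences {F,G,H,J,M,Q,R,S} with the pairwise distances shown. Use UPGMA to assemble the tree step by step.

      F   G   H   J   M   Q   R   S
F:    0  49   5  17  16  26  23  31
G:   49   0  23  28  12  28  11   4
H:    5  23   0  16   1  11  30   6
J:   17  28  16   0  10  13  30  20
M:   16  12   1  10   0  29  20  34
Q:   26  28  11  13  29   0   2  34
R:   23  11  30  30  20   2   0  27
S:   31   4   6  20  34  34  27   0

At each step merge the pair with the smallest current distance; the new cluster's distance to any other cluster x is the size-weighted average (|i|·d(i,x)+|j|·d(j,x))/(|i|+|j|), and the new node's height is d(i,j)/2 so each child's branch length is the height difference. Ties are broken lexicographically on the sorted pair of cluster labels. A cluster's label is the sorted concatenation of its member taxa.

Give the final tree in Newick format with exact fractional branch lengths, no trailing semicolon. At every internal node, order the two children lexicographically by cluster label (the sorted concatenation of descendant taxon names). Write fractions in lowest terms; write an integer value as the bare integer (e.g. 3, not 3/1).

((((F:21/4,(H:1/2,M:1/2):19/4):23/12,J:43/6):101/24,(Q:1,R:1):83/8):5/4,(G:2,S:2):85/8)

iteration 1: select H,M (d=1); attach at lengths (1/2, 1/2); label the merged cluster HM
  updated: d(F,HM)=21/2, d(G,HM)=35/2, d(HM,J)=13, d(HM,Q)=20, d(HM,R)=25, d(HM,S)=20
iteration 2: select Q,R (d=2); attach at lengths (1, 1); label the merged cluster QR
  updated: d(F,QR)=49/2, d(G,QR)=39/2, d(HM,QR)=45/2, d(J,QR)=43/2, d(QR,S)=61/2
iteration 3: select G,S (d=4); attach at lengths (2, 2); label the merged cluster GS
  updated: d(F,GS)=40, d(GS,HM)=75/4, d(GS,J)=24, d(GS,QR)=25
iteration 4: select F,HM (d=21/2); attach at lengths (21/4, 19/4); label the merged cluster FHM
  updated: d(FHM,GS)=155/6, d(FHM,J)=43/3, d(FHM,QR)=139/6
iteration 5: select FHM,J (d=43/3); attach at lengths (23/12, 43/6); label the merged cluster FHJM
  updated: d(FHJM,GS)=203/8, d(FHJM,QR)=91/4
iteration 6: select FHJM,QR (d=91/4); attach at lengths (101/24, 83/8); label the merged cluster FHJMQR
  updated: d(FHJMQR,GS)=101/4
iteration 7: select FHJMQR,GS (d=101/4); attach at lengths (5/4, 85/8); label the merged cluster FGHJMQRS
final tree: ((((F:21/4,(H:1/2,M:1/2):19/4):23/12,J:43/6):101/24,(Q:1,R:1):83/8):5/4,(G:2,S:2):85/8)
total length: 1261/24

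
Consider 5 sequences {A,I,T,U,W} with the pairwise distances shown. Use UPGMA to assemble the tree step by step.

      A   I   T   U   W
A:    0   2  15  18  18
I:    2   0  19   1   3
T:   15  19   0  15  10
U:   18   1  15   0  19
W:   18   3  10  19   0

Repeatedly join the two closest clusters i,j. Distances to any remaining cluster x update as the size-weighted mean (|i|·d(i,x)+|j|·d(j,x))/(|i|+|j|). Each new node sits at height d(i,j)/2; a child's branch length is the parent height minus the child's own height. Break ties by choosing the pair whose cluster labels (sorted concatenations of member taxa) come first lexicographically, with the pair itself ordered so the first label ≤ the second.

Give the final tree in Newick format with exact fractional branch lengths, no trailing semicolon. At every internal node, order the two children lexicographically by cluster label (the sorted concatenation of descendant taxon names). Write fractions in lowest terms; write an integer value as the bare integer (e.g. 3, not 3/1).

iteration 1: select I,U (d=1); attach at lengths (1/2, 1/2); label the merged cluster IU
  updated: d(A,IU)=10, d(IU,T)=17, d(IU,W)=11
iteration 2: select A,IU (d=10); attach at lengths (5, 9/2); label the merged cluster AIU
  updated: d(AIU,T)=49/3, d(AIU,W)=40/3
iteration 3: select T,W (d=10); attach at lengths (5, 5); label the merged cluster TW
  updated: d(AIU,TW)=89/6
iteration 4: select AIU,TW (d=89/6); attach at lengths (29/12, 29/12); label the merged cluster AITUW
final tree: ((A:5,(I:1/2,U:1/2):9/2):29/12,(T:5,W:5):29/12)
total length: 76/3

((A:5,(I:1/2,U:1/2):9/2):29/12,(T:5,W:5):29/12)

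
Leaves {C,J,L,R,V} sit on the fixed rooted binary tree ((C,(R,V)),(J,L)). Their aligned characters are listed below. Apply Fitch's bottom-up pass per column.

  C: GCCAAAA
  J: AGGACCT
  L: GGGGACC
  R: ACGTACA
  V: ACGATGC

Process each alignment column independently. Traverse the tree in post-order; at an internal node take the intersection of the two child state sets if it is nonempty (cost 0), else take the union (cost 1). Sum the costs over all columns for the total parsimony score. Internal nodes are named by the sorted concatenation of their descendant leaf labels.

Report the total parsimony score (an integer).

13

site 0, node RV: R={A} ∩ V={A} → {A} (+0)
site 0, node CRV: C={G} ∪ RV={A} → {A,G} (+1)
site 0, node JL: J={A} ∪ L={G} → {A,G} (+1)
site 0, node CJLRV: CRV={A,G} ∩ JL={A,G} → {A,G} (+0)
site 1, node RV: R={C} ∩ V={C} → {C} (+0)
site 1, node CRV: C={C} ∩ RV={C} → {C} (+0)
site 1, node JL: J={G} ∩ L={G} → {G} (+0)
site 1, node CJLRV: CRV={C} ∪ JL={G} → {C,G} (+1)
site 2, node RV: R={G} ∩ V={G} → {G} (+0)
site 2, node CRV: C={C} ∪ RV={G} → {C,G} (+1)
site 2, node JL: J={G} ∩ L={G} → {G} (+0)
site 2, node CJLRV: CRV={C,G} ∩ JL={G} → {G} (+0)
site 3, node RV: R={T} ∪ V={A} → {A,T} (+1)
site 3, node CRV: C={A} ∩ RV={A,T} → {A} (+0)
site 3, node JL: J={A} ∪ L={G} → {A,G} (+1)
site 3, node CJLRV: CRV={A} ∩ JL={A,G} → {A} (+0)
site 4, node RV: R={A} ∪ V={T} → {A,T} (+1)
site 4, node CRV: C={A} ∩ RV={A,T} → {A} (+0)
site 4, node JL: J={C} ∪ L={A} → {A,C} (+1)
site 4, node CJLRV: CRV={A} ∩ JL={A,C} → {A} (+0)
site 5, node RV: R={C} ∪ V={G} → {C,G} (+1)
site 5, node CRV: C={A} ∪ RV={C,G} → {A,C,G} (+1)
site 5, node JL: J={C} ∩ L={C} → {C} (+0)
site 5, node CJLRV: CRV={A,C,G} ∩ JL={C} → {C} (+0)
site 6, node RV: R={A} ∪ V={C} → {A,C} (+1)
site 6, node CRV: C={A} ∩ RV={A,C} → {A} (+0)
site 6, node JL: J={T} ∪ L={C} → {C,T} (+1)
site 6, node CJLRV: CRV={A} ∪ JL={C,T} → {A,C,T} (+1)
per-site changes: [2, 1, 1, 2, 2, 2, 3]; total = 13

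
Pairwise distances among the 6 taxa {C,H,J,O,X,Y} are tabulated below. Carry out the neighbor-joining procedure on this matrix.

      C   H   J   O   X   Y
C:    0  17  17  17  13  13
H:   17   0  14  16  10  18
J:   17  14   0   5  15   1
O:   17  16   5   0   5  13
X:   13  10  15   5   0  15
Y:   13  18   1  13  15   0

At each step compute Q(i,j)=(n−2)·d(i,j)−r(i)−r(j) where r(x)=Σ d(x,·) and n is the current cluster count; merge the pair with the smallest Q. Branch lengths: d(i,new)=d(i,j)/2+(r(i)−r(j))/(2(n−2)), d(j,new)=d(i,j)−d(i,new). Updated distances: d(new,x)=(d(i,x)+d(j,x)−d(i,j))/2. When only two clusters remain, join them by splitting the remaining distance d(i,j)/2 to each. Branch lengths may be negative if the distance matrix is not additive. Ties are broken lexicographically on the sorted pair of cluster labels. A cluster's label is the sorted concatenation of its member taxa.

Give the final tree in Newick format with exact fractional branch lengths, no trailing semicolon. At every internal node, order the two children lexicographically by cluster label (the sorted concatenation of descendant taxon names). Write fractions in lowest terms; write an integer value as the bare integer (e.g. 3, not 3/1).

iteration 1: select J,Y (d=1, Q=-108); attach at lengths (-1/2, 3/2); label the merged cluster JY
  updated: d(C,JY)=29/2, d(H,JY)=31/2, d(JY,O)=17/2, d(JY,X)=29/2
iteration 2: select JY,O (d=17/2, Q=-74); attach at lengths (16/3, 19/6); label the merged cluster JOY
  updated: d(C,JOY)=23/2, d(H,JOY)=23/2, d(JOY,X)=11/2
iteration 3: select C,JOY (d=23/2, Q=-47); attach at lengths (9, 5/2); label the merged cluster CJOY
  updated: d(CJOY,H)=17/2, d(CJOY,X)=7/2
iteration 4: select CJOY,H (d=17/2, Q=-22); attach at lengths (1, 15/2); label the merged cluster CHJOY
  updated: d(CHJOY,X)=5/2
iteration 5: select CHJOY,X (d=5/2); attach at lengths (5/4, 5/4); label the merged cluster CHJOXY
final tree: (((C:9,((J:-1/2,Y:3/2):16/3,O:19/6):5/2):1,H:15/2):5/4,X:5/4)
total length: 32

(((C:9,((J:-1/2,Y:3/2):16/3,O:19/6):5/2):1,H:15/2):5/4,X:5/4)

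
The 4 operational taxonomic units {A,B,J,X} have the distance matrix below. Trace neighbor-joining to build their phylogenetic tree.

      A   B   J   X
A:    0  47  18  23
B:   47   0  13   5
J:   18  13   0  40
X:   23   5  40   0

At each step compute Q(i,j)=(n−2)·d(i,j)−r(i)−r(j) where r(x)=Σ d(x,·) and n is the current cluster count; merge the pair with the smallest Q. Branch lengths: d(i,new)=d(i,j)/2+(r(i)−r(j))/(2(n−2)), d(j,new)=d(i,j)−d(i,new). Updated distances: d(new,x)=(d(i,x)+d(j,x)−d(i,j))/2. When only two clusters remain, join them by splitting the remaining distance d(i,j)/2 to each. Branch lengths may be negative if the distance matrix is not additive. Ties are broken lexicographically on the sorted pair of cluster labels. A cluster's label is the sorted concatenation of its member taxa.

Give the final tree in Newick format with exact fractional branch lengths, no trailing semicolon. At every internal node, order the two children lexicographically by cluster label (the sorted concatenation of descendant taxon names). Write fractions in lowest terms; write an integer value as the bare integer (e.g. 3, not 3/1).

iteration 1: select A,J (d=18, Q=-123); attach at lengths (53/4, 19/4); label the merged cluster AJ
  updated: d(AJ,B)=21, d(AJ,X)=45/2
iteration 2: select AJ,B (d=21, Q=-97/2); attach at lengths (77/4, 7/4); label the merged cluster ABJ
  updated: d(ABJ,X)=13/4
iteration 3: select ABJ,X (d=13/4); attach at lengths (13/8, 13/8); label the merged cluster ABJX
final tree: (((A:53/4,J:19/4):77/4,B:7/4):13/8,X:13/8)
total length: 169/4

(((A:53/4,J:19/4):77/4,B:7/4):13/8,X:13/8)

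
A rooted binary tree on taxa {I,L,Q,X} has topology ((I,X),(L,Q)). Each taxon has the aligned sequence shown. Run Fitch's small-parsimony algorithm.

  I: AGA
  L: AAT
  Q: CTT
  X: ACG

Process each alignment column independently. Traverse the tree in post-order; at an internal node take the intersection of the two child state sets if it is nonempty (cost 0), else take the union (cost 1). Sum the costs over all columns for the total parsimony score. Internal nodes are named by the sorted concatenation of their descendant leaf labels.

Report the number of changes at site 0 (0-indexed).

site 0, node IX: I={A} ∩ X={A} → {A} (+0)
site 0, node LQ: L={A} ∪ Q={C} → {A,C} (+1)
site 0, node ILQX: IX={A} ∩ LQ={A,C} → {A} (+0)
site 1, node IX: I={G} ∪ X={C} → {C,G} (+1)
site 1, node LQ: L={A} ∪ Q={T} → {A,T} (+1)
site 1, node ILQX: IX={C,G} ∪ LQ={A,T} → {A,C,G,T} (+1)
site 2, node IX: I={A} ∪ X={G} → {A,G} (+1)
site 2, node LQ: L={T} ∩ Q={T} → {T} (+0)
site 2, node ILQX: IX={A,G} ∪ LQ={T} → {A,G,T} (+1)
per-site changes: [1, 3, 2]; total = 6

1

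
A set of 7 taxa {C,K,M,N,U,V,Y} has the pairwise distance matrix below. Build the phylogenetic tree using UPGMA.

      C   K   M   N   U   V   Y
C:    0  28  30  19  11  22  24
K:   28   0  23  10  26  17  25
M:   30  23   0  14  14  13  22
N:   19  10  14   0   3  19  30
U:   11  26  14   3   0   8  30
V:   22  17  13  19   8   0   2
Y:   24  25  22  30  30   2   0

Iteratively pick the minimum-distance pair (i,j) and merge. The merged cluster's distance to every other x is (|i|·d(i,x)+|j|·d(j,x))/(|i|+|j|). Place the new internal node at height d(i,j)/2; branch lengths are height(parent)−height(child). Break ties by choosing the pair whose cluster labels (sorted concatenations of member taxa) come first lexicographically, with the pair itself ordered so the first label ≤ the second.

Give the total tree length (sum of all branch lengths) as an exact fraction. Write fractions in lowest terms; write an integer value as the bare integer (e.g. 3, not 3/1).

623/12

step 1: merge (V,Y) at d=2; branch lengths V→1, Y→1; new cluster VY
  updated: d(C,VY)=23, d(K,VY)=21, d(M,VY)=35/2, d(N,VY)=49/2, d(U,VY)=19
step 2: merge (N,U) at d=3; branch lengths N→3/2, U→3/2; new cluster NU
  updated: d(C,NU)=15, d(K,NU)=18, d(M,NU)=14, d(NU,VY)=87/4
step 3: merge (M,NU) at d=14; branch lengths M→7, NU→11/2; new cluster MNU
  updated: d(C,MNU)=20, d(K,MNU)=59/3, d(MNU,VY)=61/3
step 4: merge (K,MNU) at d=59/3; branch lengths K→59/6, MNU→17/6; new cluster KMNU
  updated: d(C,KMNU)=22, d(KMNU,VY)=41/2
step 5: merge (KMNU,VY) at d=41/2; branch lengths KMNU→5/12, VY→37/4; new cluster KMNUVY
  updated: d(C,KMNUVY)=67/3
step 6: merge (C,KMNUVY) at d=67/3; branch lengths C→67/6, KMNUVY→11/12; new cluster CKMNUVY
final tree: (C:67/6,((K:59/6,(M:7,(N:3/2,U:3/2):11/2):17/6):5/12,(V:1,Y:1):37/4):11/12)
total length: 623/12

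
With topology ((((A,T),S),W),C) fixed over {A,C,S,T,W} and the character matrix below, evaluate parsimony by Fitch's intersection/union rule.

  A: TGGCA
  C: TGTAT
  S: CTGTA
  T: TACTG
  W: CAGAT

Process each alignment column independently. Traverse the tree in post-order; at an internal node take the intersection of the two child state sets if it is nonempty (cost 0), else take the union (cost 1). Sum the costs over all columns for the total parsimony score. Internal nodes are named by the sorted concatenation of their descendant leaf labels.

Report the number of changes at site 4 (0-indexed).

2

site 0, node AT: A={T} ∩ T={T} → {T} (+0)
site 0, node AST: AT={T} ∪ S={C} → {C,T} (+1)
site 0, node ASTW: AST={C,T} ∩ W={C} → {C} (+0)
site 0, node ACSTW: ASTW={C} ∪ C={T} → {C,T} (+1)
site 1, node AT: A={G} ∪ T={A} → {A,G} (+1)
site 1, node AST: AT={A,G} ∪ S={T} → {A,G,T} (+1)
site 1, node ASTW: AST={A,G,T} ∩ W={A} → {A} (+0)
site 1, node ACSTW: ASTW={A} ∪ C={G} → {A,G} (+1)
site 2, node AT: A={G} ∪ T={C} → {C,G} (+1)
site 2, node AST: AT={C,G} ∩ S={G} → {G} (+0)
site 2, node ASTW: AST={G} ∩ W={G} → {G} (+0)
site 2, node ACSTW: ASTW={G} ∪ C={T} → {G,T} (+1)
site 3, node AT: A={C} ∪ T={T} → {C,T} (+1)
site 3, node AST: AT={C,T} ∩ S={T} → {T} (+0)
site 3, node ASTW: AST={T} ∪ W={A} → {A,T} (+1)
site 3, node ACSTW: ASTW={A,T} ∩ C={A} → {A} (+0)
site 4, node AT: A={A} ∪ T={G} → {A,G} (+1)
site 4, node AST: AT={A,G} ∩ S={A} → {A} (+0)
site 4, node ASTW: AST={A} ∪ W={T} → {A,T} (+1)
site 4, node ACSTW: ASTW={A,T} ∩ C={T} → {T} (+0)
per-site changes: [2, 3, 2, 2, 2]; total = 11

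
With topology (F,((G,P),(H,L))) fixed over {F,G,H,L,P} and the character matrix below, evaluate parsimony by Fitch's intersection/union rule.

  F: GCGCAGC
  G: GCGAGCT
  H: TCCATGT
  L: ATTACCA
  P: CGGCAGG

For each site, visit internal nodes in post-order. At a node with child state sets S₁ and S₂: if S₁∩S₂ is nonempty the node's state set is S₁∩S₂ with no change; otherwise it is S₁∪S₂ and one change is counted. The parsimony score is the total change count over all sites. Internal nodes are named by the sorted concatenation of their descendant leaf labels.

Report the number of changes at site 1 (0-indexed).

2

GP@0: {G} ∪ {C} = {C,G} (union, +1)
HL@0: {T} ∪ {A} = {A,T} (union, +1)
GHLP@0: {C,G} ∪ {A,T} = {A,C,G,T} (union, +1)
FGHLP@0: {G} ∩ {A,C,G,T} = {G} (intersection, +0)
GP@1: {C} ∪ {G} = {C,G} (union, +1)
HL@1: {C} ∪ {T} = {C,T} (union, +1)
GHLP@1: {C,G} ∩ {C,T} = {C} (intersection, +0)
FGHLP@1: {C} ∩ {C} = {C} (intersection, +0)
GP@2: {G} ∩ {G} = {G} (intersection, +0)
HL@2: {C} ∪ {T} = {C,T} (union, +1)
GHLP@2: {G} ∪ {C,T} = {C,G,T} (union, +1)
FGHLP@2: {G} ∩ {C,G,T} = {G} (intersection, +0)
GP@3: {A} ∪ {C} = {A,C} (union, +1)
HL@3: {A} ∩ {A} = {A} (intersection, +0)
GHLP@3: {A,C} ∩ {A} = {A} (intersection, +0)
FGHLP@3: {C} ∪ {A} = {A,C} (union, +1)
GP@4: {G} ∪ {A} = {A,G} (union, +1)
HL@4: {T} ∪ {C} = {C,T} (union, +1)
GHLP@4: {A,G} ∪ {C,T} = {A,C,G,T} (union, +1)
FGHLP@4: {A} ∩ {A,C,G,T} = {A} (intersection, +0)
GP@5: {C} ∪ {G} = {C,G} (union, +1)
HL@5: {G} ∪ {C} = {C,G} (union, +1)
GHLP@5: {C,G} ∩ {C,G} = {C,G} (intersection, +0)
FGHLP@5: {G} ∩ {C,G} = {G} (intersection, +0)
GP@6: {T} ∪ {G} = {G,T} (union, +1)
HL@6: {T} ∪ {A} = {A,T} (union, +1)
GHLP@6: {G,T} ∩ {A,T} = {T} (intersection, +0)
FGHLP@6: {C} ∪ {T} = {C,T} (union, +1)
per-site changes: [3, 2, 2, 2, 3, 2, 3]; total = 17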